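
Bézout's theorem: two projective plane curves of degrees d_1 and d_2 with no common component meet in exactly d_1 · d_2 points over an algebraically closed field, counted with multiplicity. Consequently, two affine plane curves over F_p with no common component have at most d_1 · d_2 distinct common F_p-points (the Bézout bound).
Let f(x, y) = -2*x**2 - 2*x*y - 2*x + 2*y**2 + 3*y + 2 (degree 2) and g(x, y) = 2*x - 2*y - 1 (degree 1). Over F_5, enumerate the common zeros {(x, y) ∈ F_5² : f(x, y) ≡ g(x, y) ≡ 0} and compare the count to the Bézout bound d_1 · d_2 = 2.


Common zeros: ∅; count = 0; Bézout bound = 2.

deg(f) = 2, deg(g) = 1, so Bézout bound = 2.
Scan x ∈ F_5. For each x, list the y ∈ F_5 with f(x, y) ≡ 0 and those with g(x, y) ≡ 0 (mod 5); the common zeros in that column are the intersection.
  x = 0: f ≡ 0 at y ∈ ∅; g ≡ 0 at y ∈ {2}; common: ∅.
  x = 1: f ≡ 0 at y ∈ ∅; g ≡ 0 at y ∈ {3}; common: ∅.
  x = 2: f ≡ 0 at y ∈ {0, 3}; g ≡ 0 at y ∈ {4}; common: ∅.
  x = 3: f ≡ 0 at y ∈ {2}; g ≡ 0 at y ∈ {0}; common: ∅.
  x = 4: f ≡ 0 at y ∈ {2, 3}; g ≡ 0 at y ∈ {1}; common: ∅.
Collecting: common zeros = ∅, so the count is 0.
Comparison with the Bézout bound: 0 ≤ 2 = deg(f)·deg(g), as expected for curves with no common component (the affine F_5-count falls short of the bound because intersections may lie at infinity, over extension fields, or carry multiplicity).


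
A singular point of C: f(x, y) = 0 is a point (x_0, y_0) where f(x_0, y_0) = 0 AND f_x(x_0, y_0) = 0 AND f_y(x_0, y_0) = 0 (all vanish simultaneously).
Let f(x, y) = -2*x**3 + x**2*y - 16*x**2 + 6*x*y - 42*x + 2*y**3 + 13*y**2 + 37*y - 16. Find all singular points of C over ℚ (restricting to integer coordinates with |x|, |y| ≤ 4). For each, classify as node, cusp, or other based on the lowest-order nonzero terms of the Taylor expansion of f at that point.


Singular points: {(-3, -2)}; classification: cusp.

Compute partial derivatives:
  f_x = -6*x**2 + 2*x*y - 32*x + 6*y - 42.
  f_y = x**2 + 6*x + 6*y**2 + 26*y + 37.
Scan x_0 ∈ {−4, ..., 4}. For each x_0, f_y(x_0, y) is a polynomial in y; find its integer roots y ∈ {−4, ..., 4}, then test f_x and f at those candidates.
  x = -4: f_y(-4, y) = 6*y**2 + 26*y + 29; no integer root y with |y| ≤ 4.
  x = -3: f_y(-3, y) = 6*y**2 + 26*y + 28; vanishes at y ∈ {-2}. (-3, -2): f_x = 0, f = 0 — SINGULAR.
  x = -2: f_y(-2, y) = 6*y**2 + 26*y + 29; no integer root y with |y| ≤ 4.
  x = -1: f_y(-1, y) = 6*y**2 + 26*y + 32; no integer root y with |y| ≤ 4.
  x = 0: f_y(0, y) = 6*y**2 + 26*y + 37; no integer root y with |y| ≤ 4.
  x = 1: f_y(1, y) = 6*y**2 + 26*y + 44; no integer root y with |y| ≤ 4.
  x = 2: f_y(2, y) = 6*y**2 + 26*y + 53; no integer root y with |y| ≤ 4.
  x = 3: f_y(3, y) = 6*y**2 + 26*y + 64; no integer root y with |y| ≤ 4.
  x = 4: f_y(4, y) = 6*y**2 + 26*y + 77; no integer root y with |y| ≤ 4.
Only singular point on the grid: (-3, -2).
Classify: substitute x = -3 + u, y = -2 + v and expand: f = -2*u**3 + u**2*v + 2*v**3 + v**2.
No constant or linear terms (consistent with a singular point). Quadratic part: v**2. Cubic part: -2*u**3 + u**2*v + 2*v**3.
The quadratic part v**2 is a perfect square, so there is a single (double) tangent line v = 0, i.e. y = -2. Restricting the cubic part to that line (v = 0) leaves -2*u**3 ≠ 0, so f is not divisible by v and the branch is v² ≈ 2*u**3 to lowest order — this is a cusp.
Classification: cusp.


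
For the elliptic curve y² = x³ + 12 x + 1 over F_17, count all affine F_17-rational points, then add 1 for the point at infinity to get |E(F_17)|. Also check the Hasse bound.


Affine points = {(0, 1), (0, 16), (2, 4), (2, 13), (3, 8), (3, 9), (5, 4), (5, 13), (6, 0), (10, 4), (10, 13), (11, 6), (11, 11), (13, 5), (13, 12)}; affine count = 15; |E(F_17)| = 16.

Discriminant check: Δ ∝ 4a³ + 27b² = 4·12³ + 27·1² = 4·1728 + 27·1 ≡ 3 (mod 17). Nonzero ⇒ E is nonsingular.
For each x ∈ F_17, compute rhs = x³ + 12·x + 1 mod 17, then count y ∈ F_17 with y² ≡ rhs.
  x = 0: rhs = 1, matching y values: 1, 16 (2 points).
  x = 1: rhs = 14, matching y values: none (0 points).
  x = 2: rhs = 16, matching y values: 4, 13 (2 points).
  x = 3: rhs = 13, matching y values: 8, 9 (2 points).
  x = 4: rhs = 11, matching y values: none (0 points).
  x = 5: rhs = 16, matching y values: 4, 13 (2 points).
  x = 6: rhs = 0, matching y values: 0 (1 points).
  x = 7: rhs = 3, matching y values: none (0 points).
  x = 8: rhs = 14, matching y values: none (0 points).
  x = 9: rhs = 5, matching y values: none (0 points).
  x = 10: rhs = 16, matching y values: 4, 13 (2 points).
  x = 11: rhs = 2, matching y values: 6, 11 (2 points).
  x = 12: rhs = 3, matching y values: none (0 points).
  x = 13: rhs = 8, matching y values: 5, 12 (2 points).
  x = 14: rhs = 6, matching y values: none (0 points).
  x = 15: rhs = 3, matching y values: none (0 points).
  x = 16: rhs = 5, matching y values: none (0 points).
Total affine count: 15.
Full point count |E(F_17)| = 15 + 1 = 16.
Hasse bound: |16 − (17+1)| = |-2| = 2 ≤ 2√17 ≈ 8.2462 ✓.


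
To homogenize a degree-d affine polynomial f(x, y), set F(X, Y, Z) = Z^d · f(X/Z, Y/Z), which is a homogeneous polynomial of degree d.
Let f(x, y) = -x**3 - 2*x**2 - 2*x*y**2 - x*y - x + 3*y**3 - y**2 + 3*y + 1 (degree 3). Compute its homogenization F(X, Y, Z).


F(X, Y, Z) = -X**3 - 2*X**2*Z - 2*X*Y**2 - X*Y*Z - X*Z**2 + 3*Y**3 - Y**2*Z + 3*Y*Z**2 + Z**3

deg(f) = 3.
Substitute x = X/Z, y = Y/Z into f, then multiply by Z^3.
  monomial -1·x^3·y^0 ↦ -1·X^3·Y^0·Z^0.
  monomial -2·x^2·y^0 ↦ -2·X^2·Y^0·Z^1.
  monomial -2·x^1·y^2 ↦ -2·X^1·Y^2·Z^0.
  monomial -1·x^1·y^1 ↦ -1·X^1·Y^1·Z^1.
  monomial -1·x^1·y^0 ↦ -1·X^1·Y^0·Z^2.
  monomial 3·x^0·y^3 ↦ 3·X^0·Y^3·Z^0.
  monomial -1·x^0·y^2 ↦ -1·X^0·Y^2·Z^1.
  monomial 3·x^0·y^1 ↦ 3·X^0·Y^1·Z^2.
  monomial 1·x^0·y^0 ↦ 1·X^0·Y^0·Z^3.
Collecting: F(X, Y, Z) = -X**3 - 2*X**2*Z - 2*X*Y**2 - X*Y*Z - X*Z**2 + 3*Y**3 - Y**2*Z + 3*Y*Z**2 + Z**3.


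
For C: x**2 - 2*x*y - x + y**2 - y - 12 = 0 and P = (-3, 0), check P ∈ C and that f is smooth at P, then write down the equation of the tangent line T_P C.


Tangent line at P: -7*x + 5*y - 21 = 0.

Step 1: f(-3, 0) = 0, so P lies on C.
Step 2: partial derivatives
  f_x(x, y) = 2*x - 2*y - 1, f_y(x, y) = -2*x + 2*y - 1.
  f_x(P) = -7, f_y(P) = 5 (gradient nonzero, so P is smooth).
Step 3: tangent line at P: -7·(x − -3) + 5·(y − 0) = 0.
Expanding: -7*x + 5*y - 21 = 0.


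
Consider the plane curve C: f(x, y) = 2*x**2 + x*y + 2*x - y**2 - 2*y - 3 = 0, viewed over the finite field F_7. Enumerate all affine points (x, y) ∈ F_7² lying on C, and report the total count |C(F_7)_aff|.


Affine F_7-points: {(2, 3), (2, 4), (3, 0), (3, 1), (6, 1), (6, 3)}; count = 6.

For each of the 49 pairs (x, y) ∈ F_7², evaluate f(x, y) mod 7. Record the zeros.
  x = 0: [0↦4, 1↦1, 2↦3, 3↦3, 4↦1, 5↦4, 6↦5]  zeros at y ∈ ∅
  x = 1: [0↦1, 1↦6, 2↦2, 3↦3, 4↦2, 5↦6, 6↦1]  zeros at y ∈ ∅
  x = 2: [0↦2, 1↦1, 2↦5, 3↦0, 4↦0, 5↦5, 6↦1]  zeros at y ∈ {3, 4}
  x = 3: [0↦0, 1↦0, 2↦5, 3↦1, 4↦2, 5↦1, 6↦5]  zeros at y ∈ {0, 1}
  x = 4: [0↦2, 1↦3, 2↦2, 3↦6, 4↦1, 5↦1, 6↦6]  zeros at y ∈ ∅
  x = 5: [0↦1, 1↦3, 2↦3, 3↦1, 4↦4, 5↦5, 6↦4]  zeros at y ∈ ∅
  x = 6: [0↦4, 1↦0, 2↦1, 3↦0, 4↦4, 5↦6, 6↦6]  zeros at y ∈ {1, 3}
Collecting zeros: affine points = {(2, 3), (2, 4), (3, 0), (3, 1), (6, 1), (6, 3)}.
Total count |C(F_7)_aff| = 6.


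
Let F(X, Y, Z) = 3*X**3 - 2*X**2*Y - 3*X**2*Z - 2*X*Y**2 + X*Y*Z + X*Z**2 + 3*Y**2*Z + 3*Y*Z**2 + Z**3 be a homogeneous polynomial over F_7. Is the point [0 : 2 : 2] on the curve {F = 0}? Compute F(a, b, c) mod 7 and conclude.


F(0,2,2) ≡ 0 (mod 7); P is on the curve.

Evaluate F(0, 2, 2) term-by-term (mod 7).
  3*X**3 ↦ 3·0·1·1 = 0
  -2*X**2*Y ↦ -2·0·2·1 = 0
  -3*X**2*Z ↦ -3·0·1·2 = 0
  -2*X*Y**2 ↦ -2·0·4·1 = 0
  X*Y*Z ↦ 1·0·2·2 = 0
  X*Z**2 ↦ 1·0·1·4 = 0
  3*Y**2*Z ↦ 3·1·4·2 = 24
  3*Y*Z**2 ↦ 3·1·2·4 = 24
  Z**3 ↦ 1·1·1·8 = 8
Sum: F(0, 2, 2) = (0) + (0) + (0) + (0) + (0) + (0) + (24) + (24) + (8) = 56.
Reducing mod 7: 56 ≡ 0 (mod 7).
Since F(a, b, c) ≡ 0 (mod 7), P lies on the curve.


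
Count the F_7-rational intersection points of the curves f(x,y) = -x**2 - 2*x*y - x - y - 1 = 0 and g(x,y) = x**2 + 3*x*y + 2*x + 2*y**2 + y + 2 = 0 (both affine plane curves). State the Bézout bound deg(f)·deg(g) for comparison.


Common zeros: ∅; count = 0; Bézout bound = 4.

deg(f) = 2, deg(g) = 2, so Bézout bound = 4.
Scan x ∈ F_7. For each x, list the y ∈ F_7 with f(x, y) ≡ 0 and those with g(x, y) ≡ 0 (mod 7); the common zeros in that column are the intersection.
  x = 0: f ≡ 0 at y ∈ {6}; g ≡ 0 at y ∈ ∅; common: ∅.
  x = 1: f ≡ 0 at y ∈ {6}; g ≡ 0 at y ∈ {2, 3}; common: ∅.
  x = 2: f ≡ 0 at y ∈ {0}; g ≡ 0 at y ∈ {3, 4}; common: ∅.
  x = 3: f ≡ 0 at y ∈ ∅; g ≡ 0 at y ∈ ∅; common: ∅.
  x = 4: f ≡ 0 at y ∈ {0}; g ≡ 0 at y ∈ ∅; common: ∅.
  x = 5: f ≡ 0 at y ∈ {1}; g ≡ 0 at y ∈ {2, 4}; common: ∅.
  x = 6: f ≡ 0 at y ∈ {1}; g ≡ 0 at y ∈ ∅; common: ∅.
Collecting: common zeros = ∅, so the count is 0.
Comparison with the Bézout bound: 0 ≤ 4 = deg(f)·deg(g), as expected for curves with no common component (the affine F_7-count falls short of the bound because intersections may lie at infinity, over extension fields, or carry multiplicity).


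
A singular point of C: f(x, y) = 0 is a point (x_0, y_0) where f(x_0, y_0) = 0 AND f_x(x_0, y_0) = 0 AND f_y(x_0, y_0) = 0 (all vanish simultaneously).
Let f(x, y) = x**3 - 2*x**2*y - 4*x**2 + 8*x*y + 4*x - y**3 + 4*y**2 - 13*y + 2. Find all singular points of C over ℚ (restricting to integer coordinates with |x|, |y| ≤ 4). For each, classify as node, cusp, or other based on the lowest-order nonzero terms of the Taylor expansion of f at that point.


Singular points: {(2, 1)}; classification: cusp.

Compute partial derivatives:
  f_x = 3*x**2 - 4*x*y - 8*x + 8*y + 4.
  f_y = -2*x**2 + 8*x - 3*y**2 + 8*y - 13.
Scan x_0 ∈ {−4, ..., 4}. For each x_0, f_y(x_0, y) is a polynomial in y; find its integer roots y ∈ {−4, ..., 4}, then test f_x and f at those candidates.
  x = -4: f_y(-4, y) = -3*y**2 + 8*y - 77; no integer root y with |y| ≤ 4.
  x = -3: f_y(-3, y) = -3*y**2 + 8*y - 55; no integer root y with |y| ≤ 4.
  x = -2: f_y(-2, y) = -3*y**2 + 8*y - 37; no integer root y with |y| ≤ 4.
  x = -1: f_y(-1, y) = -3*y**2 + 8*y - 23; no integer root y with |y| ≤ 4.
  x = 0: f_y(0, y) = -3*y**2 + 8*y - 13; no integer root y with |y| ≤ 4.
  x = 1: f_y(1, y) = -3*y**2 + 8*y - 7; no integer root y with |y| ≤ 4.
  x = 2: f_y(2, y) = -3*y**2 + 8*y - 5; vanishes at y ∈ {1}. (2, 1): f_x = 0, f = 0 — SINGULAR.
  x = 3: f_y(3, y) = -3*y**2 + 8*y - 7; no integer root y with |y| ≤ 4.
  x = 4: f_y(4, y) = -3*y**2 + 8*y - 13; no integer root y with |y| ≤ 4.
Only singular point on the grid: (2, 1).
Classify: substitute x = 2 + u, y = 1 + v and expand: f = u**3 - 2*u**2*v - v**3 + v**2.
No constant or linear terms (consistent with a singular point). Quadratic part: v**2. Cubic part: u**3 - 2*u**2*v - v**3.
The quadratic part v**2 is a perfect square, so there is a single (double) tangent line v = 0, i.e. y = 1. Restricting the cubic part to that line (v = 0) leaves u**3 ≠ 0, so f is not divisible by v and the branch is v² ≈ -u**3 to lowest order — this is a cusp.
Classification: cusp.


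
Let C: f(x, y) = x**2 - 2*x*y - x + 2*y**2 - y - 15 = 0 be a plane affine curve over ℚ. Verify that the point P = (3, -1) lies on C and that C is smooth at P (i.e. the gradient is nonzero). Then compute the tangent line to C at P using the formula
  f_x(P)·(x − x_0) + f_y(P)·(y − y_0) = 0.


Tangent line at P: 7*x - 11*y - 32 = 0.

Step 1: f(3, -1) = 0, so P lies on C.
Step 2: partial derivatives
  f_x(x, y) = 2*x - 2*y - 1, f_y(x, y) = -2*x + 4*y - 1.
  f_x(P) = 7, f_y(P) = -11 (gradient nonzero, so P is smooth).
Step 3: tangent line at P: 7·(x − 3) + -11·(y − -1) = 0.
Expanding: 7*x - 11*y - 32 = 0.


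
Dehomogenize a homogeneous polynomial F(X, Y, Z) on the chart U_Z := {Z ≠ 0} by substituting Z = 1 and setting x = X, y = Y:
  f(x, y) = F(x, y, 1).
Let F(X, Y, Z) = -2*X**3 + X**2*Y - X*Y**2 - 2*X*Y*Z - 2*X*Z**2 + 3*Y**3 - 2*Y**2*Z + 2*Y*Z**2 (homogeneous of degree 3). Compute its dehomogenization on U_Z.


f(x, y) = -2*x**3 + x**2*y - x*y**2 - 2*x*y - 2*x + 3*y**3 - 2*y**2 + 2*y

On U_Z we set Z = 1. Each monomial c·X^i·Y^j·Z^k in F becomes c·x^i·y^j·1^k = c·x^i·y^j.
Substituting Z = 1: F(X, Y, 1) = -2*x**3 + x**2*y - x*y**2 - 2*x*y - 2*x + 3*y**3 - 2*y**2 + 2*y.
Note: deg(f) ≤ deg(F) = 3; strict inequality happens when F is divisible by Z (lost terms).


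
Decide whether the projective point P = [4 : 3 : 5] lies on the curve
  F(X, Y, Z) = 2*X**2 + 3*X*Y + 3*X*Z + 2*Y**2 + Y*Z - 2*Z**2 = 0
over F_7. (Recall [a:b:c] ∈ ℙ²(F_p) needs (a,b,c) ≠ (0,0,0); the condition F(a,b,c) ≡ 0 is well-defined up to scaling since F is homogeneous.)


F(4,3,5) ≡ 6 (mod 7); P is NOT on the curve.

Evaluate F(4, 3, 5) term-by-term (mod 7).
  2*X**2 ↦ 2·16·1·1 = 32
  3*X*Y ↦ 3·4·3·1 = 36
  3*X*Z ↦ 3·4·1·5 = 60
  2*Y**2 ↦ 2·1·9·1 = 18
  Y*Z ↦ 1·1·3·5 = 15
  -2*Z**2 ↦ -2·1·1·25 = -50
Sum: F(4, 3, 5) = (32) + (36) + (60) + (18) + (15) + (-50) = 111.
Reducing mod 7: 111 ≡ 6 (mod 7).
Since F(a, b, c) ≡ 6 ≠ 0 (mod 7), P does NOT lie on the curve.


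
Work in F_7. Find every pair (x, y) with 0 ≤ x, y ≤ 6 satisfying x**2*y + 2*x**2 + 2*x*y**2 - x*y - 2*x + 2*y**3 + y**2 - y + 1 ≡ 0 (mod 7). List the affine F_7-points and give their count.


Affine F_7-points: {(2, 4), (2, 5), (2, 6), (3, 4), (4, 6), (6, 1)}; count = 6.

For each of the 49 pairs (x, y) ∈ F_7², evaluate f(x, y) mod 7. Record the zeros.
  x = 0: [0↦1, 1↦3, 2↦5, 3↦5, 4↦1, 5↦5, 6↦1]  zeros at y ∈ ∅
  x = 1: [0↦1, 1↦5, 2↦6, 3↦2, 4↦5, 5↦6, 6↦3]  zeros at y ∈ ∅
  x = 2: [0↦5, 1↦6, 2↦1, 3↦2, 4↦0, 5↦0, 6↦0]  zeros at y ∈ {4, 5, 6}
  x = 3: [0↦6, 1↦6, 2↦4, 3↦5, 4↦0, 5↦1, 6↦6]  zeros at y ∈ {4}
  x = 4: [0↦4, 1↦5, 2↦1, 3↦4, 4↦5, 5↦2, 6↦0]  zeros at y ∈ {6}
  x = 5: [0↦6, 1↦3, 2↦6, 3↦6, 4↦1, 5↦3, 6↦3]  zeros at y ∈ ∅
  x = 6: [0↦5, 1↦0, 2↦5, 3↦4, 4↦2, 5↦4, 6↦1]  zeros at y ∈ {1}
Collecting zeros: affine points = {(2, 4), (2, 5), (2, 6), (3, 4), (4, 6), (6, 1)}.
Total count |C(F_7)_aff| = 6.


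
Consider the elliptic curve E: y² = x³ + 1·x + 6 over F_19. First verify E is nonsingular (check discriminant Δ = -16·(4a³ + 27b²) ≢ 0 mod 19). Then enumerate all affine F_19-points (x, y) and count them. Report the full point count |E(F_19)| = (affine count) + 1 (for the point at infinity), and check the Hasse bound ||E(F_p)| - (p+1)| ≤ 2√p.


Affine points = {(0, 5), (0, 14), (2, 4), (2, 15), (3, 6), (3, 13), (4, 6), (4, 13), (6, 0), (10, 3), (10, 16), (12, 6), (12, 13), (14, 3), (14, 16), (18, 2), (18, 17)}; affine count = 17; |E(F_19)| = 18.

Discriminant check: Δ ∝ 4a³ + 27b² = 4·1³ + 27·6² = 4·1 + 27·36 ≡ 7 (mod 19). Nonzero ⇒ E is nonsingular.
For each x ∈ F_19, compute rhs = x³ + 1·x + 6 mod 19, then count y ∈ F_19 with y² ≡ rhs.
  x = 0: rhs = 6, matching y values: 5, 14 (2 points).
  x = 1: rhs = 8, matching y values: none (0 points).
  x = 2: rhs = 16, matching y values: 4, 15 (2 points).
  x = 3: rhs = 17, matching y values: 6, 13 (2 points).
  x = 4: rhs = 17, matching y values: 6, 13 (2 points).
  x = 5: rhs = 3, matching y values: none (0 points).
  x = 6: rhs = 0, matching y values: 0 (1 points).
  x = 7: rhs = 14, matching y values: none (0 points).
  x = 8: rhs = 13, matching y values: none (0 points).
  x = 9: rhs = 3, matching y values: none (0 points).
  x = 10: rhs = 9, matching y values: 3, 16 (2 points).
  x = 11: rhs = 18, matching y values: none (0 points).
  x = 12: rhs = 17, matching y values: 6, 13 (2 points).
  x = 13: rhs = 12, matching y values: none (0 points).
  x = 14: rhs = 9, matching y values: 3, 16 (2 points).
  x = 15: rhs = 14, matching y values: none (0 points).
  x = 16: rhs = 14, matching y values: none (0 points).
  x = 17: rhs = 15, matching y values: none (0 points).
  x = 18: rhs = 4, matching y values: 2, 17 (2 points).
Total affine count: 17.
Full point count |E(F_19)| = 17 + 1 = 18.
Hasse bound: |18 − (19+1)| = |-2| = 2 ≤ 2√19 ≈ 8.7178 ✓.


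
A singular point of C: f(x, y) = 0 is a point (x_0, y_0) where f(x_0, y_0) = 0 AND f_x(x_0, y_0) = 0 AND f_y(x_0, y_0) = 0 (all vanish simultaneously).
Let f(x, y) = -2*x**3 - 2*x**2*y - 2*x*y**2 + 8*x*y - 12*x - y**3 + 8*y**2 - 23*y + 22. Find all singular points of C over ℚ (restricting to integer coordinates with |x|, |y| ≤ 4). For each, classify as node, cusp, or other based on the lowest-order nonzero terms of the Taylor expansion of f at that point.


Singular points: {(-1, 3)}; classification: cusp.

Compute partial derivatives:
  f_x = -6*x**2 - 4*x*y - 2*y**2 + 8*y - 12.
  f_y = -2*x**2 - 4*x*y + 8*x - 3*y**2 + 16*y - 23.
Scan x_0 ∈ {−4, ..., 4}. For each x_0, f_y(x_0, y) is a polynomial in y; find its integer roots y ∈ {−4, ..., 4}, then test f_x and f at those candidates.
  x = -4: f_y(-4, y) = -3*y**2 + 32*y - 87; no integer root y with |y| ≤ 4.
  x = -3: f_y(-3, y) = -3*y**2 + 28*y - 65; no integer root y with |y| ≤ 4.
  x = -2: f_y(-2, y) = -3*y**2 + 24*y - 47; no integer root y with |y| ≤ 4.
  x = -1: f_y(-1, y) = -3*y**2 + 20*y - 33; vanishes at y ∈ {3}. (-1, 3): f_x = 0, f = 0 — SINGULAR.
  x = 0: f_y(0, y) = -3*y**2 + 16*y - 23; no integer root y with |y| ≤ 4.
  x = 1: f_y(1, y) = -3*y**2 + 12*y - 17; no integer root y with |y| ≤ 4.
  x = 2: f_y(2, y) = -3*y**2 + 8*y - 15; no integer root y with |y| ≤ 4.
  x = 3: f_y(3, y) = -3*y**2 + 4*y - 17; no integer root y with |y| ≤ 4.
  x = 4: f_y(4, y) = -3*y**2 - 23; no integer root y with |y| ≤ 4.
Only singular point on the grid: (-1, 3).
Classify: substitute x = -1 + u, y = 3 + v and expand: f = -2*u**3 - 2*u**2*v - 2*u*v**2 - v**3 + v**2.
No constant or linear terms (consistent with a singular point). Quadratic part: v**2. Cubic part: -2*u**3 - 2*u**2*v - 2*u*v**2 - v**3.
The quadratic part v**2 is a perfect square, so there is a single (double) tangent line v = 0, i.e. y = 3. Restricting the cubic part to that line (v = 0) leaves -2*u**3 ≠ 0, so f is not divisible by v and the branch is v² ≈ 2*u**3 to lowest order — this is a cusp.
Classification: cusp.


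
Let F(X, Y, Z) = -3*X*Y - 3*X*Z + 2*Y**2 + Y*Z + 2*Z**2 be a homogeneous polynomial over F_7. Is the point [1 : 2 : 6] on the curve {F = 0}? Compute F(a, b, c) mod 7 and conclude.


F(1,2,6) ≡ 5 (mod 7); P is NOT on the curve.

Evaluate F(1, 2, 6) term-by-term (mod 7).
  -3*X*Y ↦ -3·1·2·1 = -6
  -3*X*Z ↦ -3·1·1·6 = -18
  2*Y**2 ↦ 2·1·4·1 = 8
  Y*Z ↦ 1·1·2·6 = 12
  2*Z**2 ↦ 2·1·1·36 = 72
Sum: F(1, 2, 6) = (-6) + (-18) + (8) + (12) + (72) = 68.
Reducing mod 7: 68 ≡ 5 (mod 7).
Since F(a, b, c) ≡ 5 ≠ 0 (mod 7), P does NOT lie on the curve.


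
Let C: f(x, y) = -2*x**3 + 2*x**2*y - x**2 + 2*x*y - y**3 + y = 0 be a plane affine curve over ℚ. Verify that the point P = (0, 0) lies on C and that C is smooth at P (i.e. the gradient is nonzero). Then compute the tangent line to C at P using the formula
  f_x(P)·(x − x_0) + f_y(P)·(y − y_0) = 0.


Tangent line at P: y = 0.

Step 1: f(0, 0) = 0, so P lies on C.
Step 2: partial derivatives
  f_x(x, y) = -6*x**2 + 4*x*y - 2*x + 2*y, f_y(x, y) = 2*x**2 + 2*x - 3*y**2 + 1.
  f_x(P) = 0, f_y(P) = 1 (gradient nonzero, so P is smooth).
Step 3: tangent line at P: 0·(x − 0) + 1·(y − 0) = 0.
Expanding: y = 0.


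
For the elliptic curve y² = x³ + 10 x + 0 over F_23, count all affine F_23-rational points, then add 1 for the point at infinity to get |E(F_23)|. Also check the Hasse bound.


Affine points = {(0, 0), (4, 9), (4, 14), (6, 0), (12, 10), (12, 13), (13, 2), (13, 21), (14, 3), (14, 20), (15, 11), (15, 12), (16, 1), (16, 22), (17, 0), (18, 3), (18, 20), (20, 9), (20, 14), (21, 8), (21, 15), (22, 9), (22, 14)}; affine count = 23; |E(F_23)| = 24.

Discriminant check: Δ ∝ 4a³ + 27b² = 4·10³ + 27·0² = 4·1000 + 27·0 ≡ 21 (mod 23). Nonzero ⇒ E is nonsingular.
For each x ∈ F_23, compute rhs = x³ + 10·x + 0 mod 23, then count y ∈ F_23 with y² ≡ rhs.
  x = 0: rhs = 0, matching y values: 0 (1 points).
  x = 1: rhs = 11, matching y values: none (0 points).
  x = 2: rhs = 5, matching y values: none (0 points).
  x = 3: rhs = 11, matching y values: none (0 points).
  x = 4: rhs = 12, matching y values: 9, 14 (2 points).
  x = 5: rhs = 14, matching y values: none (0 points).
  x = 6: rhs = 0, matching y values: 0 (1 points).
  x = 7: rhs = 22, matching y values: none (0 points).
  x = 8: rhs = 17, matching y values: none (0 points).
  x = 9: rhs = 14, matching y values: none (0 points).
  x = 10: rhs = 19, matching y values: none (0 points).
  x = 11: rhs = 15, matching y values: none (0 points).
  x = 12: rhs = 8, matching y values: 10, 13 (2 points).
  x = 13: rhs = 4, matching y values: 2, 21 (2 points).
  x = 14: rhs = 9, matching y values: 3, 20 (2 points).
  x = 15: rhs = 6, matching y values: 11, 12 (2 points).
  x = 16: rhs = 1, matching y values: 1, 22 (2 points).
  x = 17: rhs = 0, matching y values: 0 (1 points).
  x = 18: rhs = 9, matching y values: 3, 20 (2 points).
  x = 19: rhs = 11, matching y values: none (0 points).
  x = 20: rhs = 12, matching y values: 9, 14 (2 points).
  x = 21: rhs = 18, matching y values: 8, 15 (2 points).
  x = 22: rhs = 12, matching y values: 9, 14 (2 points).
Total affine count: 23.
Full point count |E(F_23)| = 23 + 1 = 24.
Hasse bound: |24 − (23+1)| = |0| = 0 ≤ 2√23 ≈ 9.5917 ✓.


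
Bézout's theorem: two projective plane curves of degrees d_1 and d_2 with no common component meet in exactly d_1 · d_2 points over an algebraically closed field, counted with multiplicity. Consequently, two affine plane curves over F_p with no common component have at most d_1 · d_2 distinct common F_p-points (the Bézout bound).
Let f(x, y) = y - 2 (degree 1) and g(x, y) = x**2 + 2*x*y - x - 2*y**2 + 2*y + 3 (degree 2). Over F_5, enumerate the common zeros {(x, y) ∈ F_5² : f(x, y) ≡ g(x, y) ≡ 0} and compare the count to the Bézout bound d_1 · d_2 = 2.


Common zeros: ∅; count = 0; Bézout bound = 2.

deg(f) = 1, deg(g) = 2, so Bézout bound = 2.
Scan x ∈ F_5. For each x, list the y ∈ F_5 with f(x, y) ≡ 0 and those with g(x, y) ≡ 0 (mod 5); the common zeros in that column are the intersection.
  x = 0: f ≡ 0 at y ∈ {2}; g ≡ 0 at y ∈ ∅; common: ∅.
  x = 1: f ≡ 0 at y ∈ {2}; g ≡ 0 at y ∈ {1}; common: ∅.
  x = 2: f ≡ 0 at y ∈ {2}; g ≡ 0 at y ∈ {0, 3}; common: ∅.
  x = 3: f ≡ 0 at y ∈ {2}; g ≡ 0 at y ∈ {1, 3}; common: ∅.
  x = 4: f ≡ 0 at y ∈ {2}; g ≡ 0 at y ∈ {0}; common: ∅.
Collecting: common zeros = ∅, so the count is 0.
Comparison with the Bézout bound: 0 ≤ 2 = deg(f)·deg(g), as expected for curves with no common component (the affine F_5-count falls short of the bound because intersections may lie at infinity, over extension fields, or carry multiplicity).


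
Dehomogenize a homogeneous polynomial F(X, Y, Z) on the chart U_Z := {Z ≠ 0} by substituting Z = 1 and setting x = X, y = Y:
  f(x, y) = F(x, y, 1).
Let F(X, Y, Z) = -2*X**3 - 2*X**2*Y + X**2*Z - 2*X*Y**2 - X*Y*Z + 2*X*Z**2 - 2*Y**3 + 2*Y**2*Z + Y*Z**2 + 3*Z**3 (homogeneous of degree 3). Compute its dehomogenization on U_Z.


f(x, y) = -2*x**3 - 2*x**2*y + x**2 - 2*x*y**2 - x*y + 2*x - 2*y**3 + 2*y**2 + y + 3

On U_Z we set Z = 1. Each monomial c·X^i·Y^j·Z^k in F becomes c·x^i·y^j·1^k = c·x^i·y^j.
Substituting Z = 1: F(X, Y, 1) = -2*x**3 - 2*x**2*y + x**2 - 2*x*y**2 - x*y + 2*x - 2*y**3 + 2*y**2 + y + 3.
Note: deg(f) ≤ deg(F) = 3; strict inequality happens when F is divisible by Z (lost terms).


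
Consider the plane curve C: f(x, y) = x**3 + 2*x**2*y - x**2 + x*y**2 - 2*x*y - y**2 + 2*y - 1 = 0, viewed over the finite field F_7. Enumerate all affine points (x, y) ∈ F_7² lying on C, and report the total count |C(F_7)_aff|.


Affine F_7-points: {(0, 1), (1, 4), (3, 3), (3, 4), (4, 5)}; count = 5.

For each of the 49 pairs (x, y) ∈ F_7², evaluate f(x, y) mod 7. Record the zeros.
  x = 0: [0↦6, 1↦0, 2↦6, 3↦3, 4↦5, 5↦5, 6↦3]  zeros at y ∈ {1}
  x = 1: [0↦6, 1↦1, 2↦3, 3↦5, 4↦0, 5↦2, 6↦4]  zeros at y ∈ {4}
  x = 2: [0↦3, 1↦3, 2↦5, 3↦2, 4↦1, 5↦2, 6↦5]  zeros at y ∈ ∅
  x = 3: [0↦3, 1↦5, 2↦4, 3↦0, 4↦0, 5↦4, 6↦5]  zeros at y ∈ {3, 4}
  x = 4: [0↦5, 1↦6, 2↦6, 3↦5, 4↦3, 5↦0, 6↦3]  zeros at y ∈ {5}
  x = 5: [0↦1, 1↦5, 2↦3, 3↦2, 4↦2, 5↦3, 6↦5]  zeros at y ∈ ∅
  x = 6: [0↦4, 1↦1, 2↦1, 3↦4, 4↦3, 5↦5, 6↦3]  zeros at y ∈ ∅
Collecting zeros: affine points = {(0, 1), (1, 4), (3, 3), (3, 4), (4, 5)}.
Total count |C(F_7)_aff| = 5.


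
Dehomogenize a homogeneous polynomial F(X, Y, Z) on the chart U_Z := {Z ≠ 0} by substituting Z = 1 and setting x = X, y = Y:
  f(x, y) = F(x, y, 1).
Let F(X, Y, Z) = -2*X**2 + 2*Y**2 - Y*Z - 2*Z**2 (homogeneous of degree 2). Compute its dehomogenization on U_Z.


f(x, y) = -2*x**2 + 2*y**2 - y - 2

On U_Z we set Z = 1. Each monomial c·X^i·Y^j·Z^k in F becomes c·x^i·y^j·1^k = c·x^i·y^j.
Substituting Z = 1: F(X, Y, 1) = -2*x**2 + 2*y**2 - y - 2.
Note: deg(f) ≤ deg(F) = 2; strict inequality happens when F is divisible by Z (lost terms).


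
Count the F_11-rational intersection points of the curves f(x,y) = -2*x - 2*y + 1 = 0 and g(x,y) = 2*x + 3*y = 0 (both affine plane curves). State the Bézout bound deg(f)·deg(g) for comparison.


Common zeros: {(7, 10)}; count = 1; Bézout bound = 1.

deg(f) = 1, deg(g) = 1, so Bézout bound = 1.
Scan x ∈ F_11. For each x, list the y ∈ F_11 with f(x, y) ≡ 0 and those with g(x, y) ≡ 0 (mod 11); the common zeros in that column are the intersection.
  x = 0: f ≡ 0 at y ∈ {6}; g ≡ 0 at y ∈ {0}; common: ∅.
  x = 1: f ≡ 0 at y ∈ {5}; g ≡ 0 at y ∈ {3}; common: ∅.
  x = 2: f ≡ 0 at y ∈ {4}; g ≡ 0 at y ∈ {6}; common: ∅.
  x = 3: f ≡ 0 at y ∈ {3}; g ≡ 0 at y ∈ {9}; common: ∅.
  x = 4: f ≡ 0 at y ∈ {2}; g ≡ 0 at y ∈ {1}; common: ∅.
  x = 5: f ≡ 0 at y ∈ {1}; g ≡ 0 at y ∈ {4}; common: ∅.
  x = 6: f ≡ 0 at y ∈ {0}; g ≡ 0 at y ∈ {7}; common: ∅.
  x = 7: f ≡ 0 at y ∈ {10}; g ≡ 0 at y ∈ {10}; common: {10}.
  x = 8: f ≡ 0 at y ∈ {9}; g ≡ 0 at y ∈ {2}; common: ∅.
  x = 9: f ≡ 0 at y ∈ {8}; g ≡ 0 at y ∈ {5}; common: ∅.
  x = 10: f ≡ 0 at y ∈ {7}; g ≡ 0 at y ∈ {8}; common: ∅.
Collecting: common zeros = {(7, 10)}, so the count is 1.
Comparison with the Bézout bound: 1 ≤ 1 = deg(f)·deg(g), as expected for curves with no common component (the bound is attained).


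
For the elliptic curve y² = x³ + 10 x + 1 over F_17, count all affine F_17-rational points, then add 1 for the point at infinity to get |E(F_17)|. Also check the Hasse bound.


Affine points = {(0, 1), (0, 16), (8, 7), (8, 10), (9, 2), (9, 15), (10, 8), (10, 9), (12, 8), (12, 9), (13, 4), (13, 13)}; affine count = 12; |E(F_17)| = 13.

Discriminant check: Δ ∝ 4a³ + 27b² = 4·10³ + 27·1² = 4·1000 + 27·1 ≡ 15 (mod 17). Nonzero ⇒ E is nonsingular.
For each x ∈ F_17, compute rhs = x³ + 10·x + 1 mod 17, then count y ∈ F_17 with y² ≡ rhs.
  x = 0: rhs = 1, matching y values: 1, 16 (2 points).
  x = 1: rhs = 12, matching y values: none (0 points).
  x = 2: rhs = 12, matching y values: none (0 points).
  x = 3: rhs = 7, matching y values: none (0 points).
  x = 4: rhs = 3, matching y values: none (0 points).
  x = 5: rhs = 6, matching y values: none (0 points).
  x = 6: rhs = 5, matching y values: none (0 points).
  x = 7: rhs = 6, matching y values: none (0 points).
  x = 8: rhs = 15, matching y values: 7, 10 (2 points).
  x = 9: rhs = 4, matching y values: 2, 15 (2 points).
  x = 10: rhs = 13, matching y values: 8, 9 (2 points).
  x = 11: rhs = 14, matching y values: none (0 points).
  x = 12: rhs = 13, matching y values: 8, 9 (2 points).
  x = 13: rhs = 16, matching y values: 4, 13 (2 points).
  x = 14: rhs = 12, matching y values: none (0 points).
  x = 15: rhs = 7, matching y values: none (0 points).
  x = 16: rhs = 7, matching y values: none (0 points).
Total affine count: 12.
Full point count |E(F_17)| = 12 + 1 = 13.
Hasse bound: |13 − (17+1)| = |-5| = 5 ≤ 2√17 ≈ 8.2462 ✓.


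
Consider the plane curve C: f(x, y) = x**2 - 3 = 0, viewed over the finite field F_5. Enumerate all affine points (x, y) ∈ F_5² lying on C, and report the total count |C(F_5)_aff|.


Affine F_5-points: ∅; count = 0.

For each of the 25 pairs (x, y) ∈ F_5², evaluate f(x, y) mod 5. Record the zeros.
  x = 0: [0↦2, 1↦2, 2↦2, 3↦2, 4↦2]  zeros at y ∈ ∅
  x = 1: [0↦3, 1↦3, 2↦3, 3↦3, 4↦3]  zeros at y ∈ ∅
  x = 2: [0↦1, 1↦1, 2↦1, 3↦1, 4↦1]  zeros at y ∈ ∅
  x = 3: [0↦1, 1↦1, 2↦1, 3↦1, 4↦1]  zeros at y ∈ ∅
  x = 4: [0↦3, 1↦3, 2↦3, 3↦3, 4↦3]  zeros at y ∈ ∅
Collecting zeros: affine points = ∅.
Total count |C(F_5)_aff| = 0.


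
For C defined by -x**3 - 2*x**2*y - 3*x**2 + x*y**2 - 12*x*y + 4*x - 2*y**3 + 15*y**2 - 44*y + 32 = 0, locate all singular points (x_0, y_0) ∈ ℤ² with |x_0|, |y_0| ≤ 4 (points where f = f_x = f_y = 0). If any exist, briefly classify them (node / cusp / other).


Singular points: {(-2, 2)}; classification: node.

Compute partial derivatives:
  f_x = -3*x**2 - 4*x*y - 6*x + y**2 - 12*y + 4.
  f_y = -2*x**2 + 2*x*y - 12*x - 6*y**2 + 30*y - 44.
Scan x_0 ∈ {−4, ..., 4}. For each x_0, f_y(x_0, y) is a polynomial in y; find its integer roots y ∈ {−4, ..., 4}, then test f_x and f at those candidates.
  x = -4: f_y(-4, y) = -6*y**2 + 22*y - 28; no integer root y with |y| ≤ 4.
  x = -3: f_y(-3, y) = -6*y**2 + 24*y - 26; no integer root y with |y| ≤ 4.
  x = -2: f_y(-2, y) = -6*y**2 + 26*y - 28; vanishes at y ∈ {2}. (-2, 2): f_x = 0, f = 0 — SINGULAR.
  x = -1: f_y(-1, y) = -6*y**2 + 28*y - 34; no integer root y with |y| ≤ 4.
  x = 0: f_y(0, y) = -6*y**2 + 30*y - 44; no integer root y with |y| ≤ 4.
  x = 1: f_y(1, y) = -6*y**2 + 32*y - 58; no integer root y with |y| ≤ 4.
  x = 2: f_y(2, y) = -6*y**2 + 34*y - 76; no integer root y with |y| ≤ 4.
  x = 3: f_y(3, y) = -6*y**2 + 36*y - 98; no integer root y with |y| ≤ 4.
  x = 4: f_y(4, y) = -6*y**2 + 38*y - 124; no integer root y with |y| ≤ 4.
Only singular point on the grid: (-2, 2).
Classify: substitute x = -2 + u, y = 2 + v and expand: f = -u**3 - 2*u**2*v - u**2 + u*v**2 - 2*v**3 + v**2.
No constant or linear terms (consistent with a singular point). Quadratic part: -u**2 + v**2. Cubic part: -u**3 - 2*u**2*v + u*v**2 - 2*v**3.
The quadratic part v**2 - u**2 = (v − u)(v + u) splits into two distinct linear factors, so there are two distinct tangent lines y − 2 = ±(x − -2) — this is a node (ordinary double point).
Classification: node.


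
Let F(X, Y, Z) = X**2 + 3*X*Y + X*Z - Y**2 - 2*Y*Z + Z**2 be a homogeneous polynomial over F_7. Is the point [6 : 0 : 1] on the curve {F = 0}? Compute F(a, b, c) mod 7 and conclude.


F(6,0,1) ≡ 1 (mod 7); P is NOT on the curve.

Evaluate F(6, 0, 1) term-by-term (mod 7).
  X**2 ↦ 1·36·1·1 = 36
  3*X*Y ↦ 3·6·0·1 = 0
  X*Z ↦ 1·6·1·1 = 6
  -Y**2 ↦ -1·1·0·1 = 0
  -2*Y*Z ↦ -2·1·0·1 = 0
  Z**2 ↦ 1·1·1·1 = 1
Sum: F(6, 0, 1) = (36) + (0) + (6) + (0) + (0) + (1) = 43.
Reducing mod 7: 43 ≡ 1 (mod 7).
Since F(a, b, c) ≡ 1 ≠ 0 (mod 7), P does NOT lie on the curve.


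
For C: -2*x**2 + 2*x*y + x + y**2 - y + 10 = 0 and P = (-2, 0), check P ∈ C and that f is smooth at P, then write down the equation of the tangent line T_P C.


Tangent line at P: 9*x - 5*y + 18 = 0.

Step 1: f(-2, 0) = 0, so P lies on C.
Step 2: partial derivatives
  f_x(x, y) = -4*x + 2*y + 1, f_y(x, y) = 2*x + 2*y - 1.
  f_x(P) = 9, f_y(P) = -5 (gradient nonzero, so P is smooth).
Step 3: tangent line at P: 9·(x − -2) + -5·(y − 0) = 0.
Expanding: 9*x - 5*y + 18 = 0.


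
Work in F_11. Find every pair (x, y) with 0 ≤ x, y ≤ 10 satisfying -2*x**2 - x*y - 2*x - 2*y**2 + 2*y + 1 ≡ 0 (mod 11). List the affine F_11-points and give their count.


Affine F_11-points: {(0, 3), (0, 9), (2, 0), (3, 2), (3, 3), (4, 5), (6, 2), (6, 7), (8, 0), (8, 8), (9, 5), (9, 8)}; count = 12.

For each of the 121 pairs (x, y) ∈ F_11², evaluate f(x, y) mod 11. Record the zeros.
  x = 0: [0↦1, 1↦1, 2↦8, 3↦0, 4↦10, 5↦5, 6↦7, 7↦5, 8↦10, 9↦0, 10↦8]  zeros at y ∈ {3, 9}
  x = 1: [0↦8, 1↦7, 2↦2, 3↦4, 4↦2, 5↦7, 6↦8, 7↦5, 8↦9, 9↦9, 10↦5]  zeros at y ∈ ∅
  x = 2: [0↦0, 1↦9, 2↦3, 3↦4, 4↦1, 5↦5, 6↦5, 7↦1, 8↦4, 9↦3, 10↦9]  zeros at y ∈ {0}
  x = 3: [0↦10, 1↦7, 2↦0, 3↦0, 4↦7, 5↦10, 6↦9, 7↦4, 8↦6, 9↦4, 10↦9]  zeros at y ∈ {2, 3}
  x = 4: [0↦5, 1↦1, 2↦4, 3↦3, 4↦9, 5↦0, 6↦9, 7↦3, 8↦4, 9↦1, 10↦5]  zeros at y ∈ {5}
  x = 5: [0↦7, 1↦2, 2↦4, 3↦2, 4↦7, 5↦8, 6↦5, 7↦9, 8↦9, 9↦5, 10↦8]  zeros at y ∈ ∅
  x = 6: [0↦5, 1↦10, 2↦0, 3↦8, 4↦1, 5↦1, 6↦8, 7↦0, 8↦10, 9↦5, 10↦7]  zeros at y ∈ {2, 7}
  x = 7: [0↦10, 1↦3, 2↦3, 3↦10, 4↦2, 5↦1, 6↦7, 7↦9, 8↦7, 9↦1, 10↦2]  zeros at y ∈ ∅
  x = 8: [0↦0, 1↦3, 2↦2, 3↦8, 4↦10, 5↦8, 6↦2, 7↦3, 8↦0, 9↦4, 10↦4]  zeros at y ∈ {0, 8}
  x = 9: [0↦8, 1↦10, 2↦8, 3↦2, 4↦3, 5↦0, 6↦4, 7↦4, 8↦0, 9↦3, 10↦2]  zeros at y ∈ {5, 8}
  x = 10: [0↦1, 1↦2, 2↦10, 3↦3, 4↦3, 5↦10, 6↦2, 7↦1, 8↦7, 9↦9, 10↦7]  zeros at y ∈ ∅
Collecting zeros: affine points = {(0, 3), (0, 9), (2, 0), (3, 2), (3, 3), (4, 5), (6, 2), (6, 7), (8, 0), (8, 8), (9, 5), (9, 8)}.
Total count |C(F_11)_aff| = 12.


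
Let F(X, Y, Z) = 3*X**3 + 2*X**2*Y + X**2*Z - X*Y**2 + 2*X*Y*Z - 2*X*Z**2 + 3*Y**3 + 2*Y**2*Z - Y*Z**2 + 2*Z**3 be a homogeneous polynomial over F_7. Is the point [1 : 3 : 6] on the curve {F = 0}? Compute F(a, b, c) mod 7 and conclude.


F(1,3,6) ≡ 0 (mod 7); P is on the curve.

Evaluate F(1, 3, 6) term-by-term (mod 7).
  3*X**3 ↦ 3·1·1·1 = 3
  2*X**2*Y ↦ 2·1·3·1 = 6
  X**2*Z ↦ 1·1·1·6 = 6
  -X*Y**2 ↦ -1·1·9·1 = -9
  2*X*Y*Z ↦ 2·1·3·6 = 36
  -2*X*Z**2 ↦ -2·1·1·36 = -72
  3*Y**3 ↦ 3·1·27·1 = 81
  2*Y**2*Z ↦ 2·1·9·6 = 108
  -Y*Z**2 ↦ -1·1·3·36 = -108
  2*Z**3 ↦ 2·1·1·216 = 432
Sum: F(1, 3, 6) = (3) + (6) + (6) + (-9) + (36) + (-72) + (81) + (108) + (-108) + (432) = 483.
Reducing mod 7: 483 ≡ 0 (mod 7).
Since F(a, b, c) ≡ 0 (mod 7), P lies on the curve.


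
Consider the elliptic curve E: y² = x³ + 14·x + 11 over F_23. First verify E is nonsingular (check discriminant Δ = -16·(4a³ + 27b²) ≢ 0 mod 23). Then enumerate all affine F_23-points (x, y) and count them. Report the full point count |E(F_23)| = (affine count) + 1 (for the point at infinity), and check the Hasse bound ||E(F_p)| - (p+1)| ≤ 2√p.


Affine points = {(1, 7), (1, 16), (2, 1), (2, 22), (4, 4), (4, 19), (6, 9), (6, 14), (10, 1), (10, 22), (11, 1), (11, 22), (15, 10), (15, 13), (18, 0), (19, 11), (19, 12)}; affine count = 17; |E(F_23)| = 18.

Discriminant check: Δ ∝ 4a³ + 27b² = 4·14³ + 27·11² = 4·2744 + 27·121 ≡ 6 (mod 23). Nonzero ⇒ E is nonsingular.
For each x ∈ F_23, compute rhs = x³ + 14·x + 11 mod 23, then count y ∈ F_23 with y² ≡ rhs.
  x = 0: rhs = 11, matching y values: none (0 points).
  x = 1: rhs = 3, matching y values: 7, 16 (2 points).
  x = 2: rhs = 1, matching y values: 1, 22 (2 points).
  x = 3: rhs = 11, matching y values: none (0 points).
  x = 4: rhs = 16, matching y values: 4, 19 (2 points).
  x = 5: rhs = 22, matching y values: none (0 points).
  x = 6: rhs = 12, matching y values: 9, 14 (2 points).
  x = 7: rhs = 15, matching y values: none (0 points).
  x = 8: rhs = 14, matching y values: none (0 points).
  x = 9: rhs = 15, matching y values: none (0 points).
  x = 10: rhs = 1, matching y values: 1, 22 (2 points).
  x = 11: rhs = 1, matching y values: 1, 22 (2 points).
  x = 12: rhs = 21, matching y values: none (0 points).
  x = 13: rhs = 21, matching y values: none (0 points).
  x = 14: rhs = 7, matching y values: none (0 points).
  x = 15: rhs = 8, matching y values: 10, 13 (2 points).
  x = 16: rhs = 7, matching y values: none (0 points).
  x = 17: rhs = 10, matching y values: none (0 points).
  x = 18: rhs = 0, matching y values: 0 (1 points).
  x = 19: rhs = 6, matching y values: 11, 12 (2 points).
  x = 20: rhs = 11, matching y values: none (0 points).
  x = 21: rhs = 21, matching y values: none (0 points).
  x = 22: rhs = 19, matching y values: none (0 points).
Total affine count: 17.
Full point count |E(F_23)| = 17 + 1 = 18.
Hasse bound: |18 − (23+1)| = |-6| = 6 ≤ 2√23 ≈ 9.5917 ✓.


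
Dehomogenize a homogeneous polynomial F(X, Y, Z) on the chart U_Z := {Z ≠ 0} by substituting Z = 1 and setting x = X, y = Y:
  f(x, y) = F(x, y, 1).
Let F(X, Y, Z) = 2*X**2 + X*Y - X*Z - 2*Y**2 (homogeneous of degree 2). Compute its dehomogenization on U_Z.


f(x, y) = 2*x**2 + x*y - x - 2*y**2

On U_Z we set Z = 1. Each monomial c·X^i·Y^j·Z^k in F becomes c·x^i·y^j·1^k = c·x^i·y^j.
Substituting Z = 1: F(X, Y, 1) = 2*x**2 + x*y - x - 2*y**2.
Note: deg(f) ≤ deg(F) = 2; strict inequality happens when F is divisible by Z (lost terms).


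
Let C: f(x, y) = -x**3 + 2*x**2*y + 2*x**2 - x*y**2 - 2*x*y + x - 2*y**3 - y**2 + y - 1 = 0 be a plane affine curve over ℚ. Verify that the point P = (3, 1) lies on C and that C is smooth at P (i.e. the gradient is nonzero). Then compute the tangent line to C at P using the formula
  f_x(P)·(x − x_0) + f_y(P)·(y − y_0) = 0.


Tangent line at P: -5*x - y + 16 = 0.

Step 1: f(3, 1) = 0, so P lies on C.
Step 2: partial derivatives
  f_x(x, y) = -3*x**2 + 4*x*y + 4*x - y**2 - 2*y + 1, f_y(x, y) = 2*x**2 - 2*x*y - 2*x - 6*y**2 - 2*y + 1.
  f_x(P) = -5, f_y(P) = -1 (gradient nonzero, so P is smooth).
Step 3: tangent line at P: -5·(x − 3) + -1·(y − 1) = 0.
Expanding: -5*x - y + 16 = 0.


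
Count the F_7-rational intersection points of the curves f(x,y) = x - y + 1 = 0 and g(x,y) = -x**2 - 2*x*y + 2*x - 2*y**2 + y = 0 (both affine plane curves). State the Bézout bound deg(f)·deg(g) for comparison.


Common zeros: ∅; count = 0; Bézout bound = 2.

deg(f) = 1, deg(g) = 2, so Bézout bound = 2.
Scan x ∈ F_7. For each x, list the y ∈ F_7 with f(x, y) ≡ 0 and those with g(x, y) ≡ 0 (mod 7); the common zeros in that column are the intersection.
  x = 0: f ≡ 0 at y ∈ {1}; g ≡ 0 at y ∈ {0, 4}; common: ∅.
  x = 1: f ≡ 0 at y ∈ {2}; g ≡ 0 at y ∈ {4, 6}; common: ∅.
  x = 2: f ≡ 0 at y ∈ {3}; g ≡ 0 at y ∈ {0, 2}; common: ∅.
  x = 3: f ≡ 0 at y ∈ {4}; g ≡ 0 at y ∈ {2, 6}; common: ∅.
  x = 4: f ≡ 0 at y ∈ {5}; g ≡ 0 at y ∈ ∅; common: ∅.
  x = 5: f ≡ 0 at y ∈ {6}; g ≡ 0 at y ∈ ∅; common: ∅.
  x = 6: f ≡ 0 at y ∈ {0}; g ≡ 0 at y ∈ ∅; common: ∅.
Collecting: common zeros = ∅, so the count is 0.
Comparison with the Bézout bound: 0 ≤ 2 = deg(f)·deg(g), as expected for curves with no common component (the affine F_7-count falls short of the bound because intersections may lie at infinity, over extension fields, or carry multiplicity).


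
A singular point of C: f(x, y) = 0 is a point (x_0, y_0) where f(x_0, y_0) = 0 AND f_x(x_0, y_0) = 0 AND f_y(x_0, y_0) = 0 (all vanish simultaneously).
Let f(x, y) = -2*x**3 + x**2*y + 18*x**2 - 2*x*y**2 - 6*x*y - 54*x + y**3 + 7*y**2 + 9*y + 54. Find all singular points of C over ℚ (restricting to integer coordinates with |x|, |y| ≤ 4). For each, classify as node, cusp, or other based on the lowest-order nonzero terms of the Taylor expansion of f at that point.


Singular points: {(3, 0)}; classification: cusp.

Compute partial derivatives:
  f_x = -6*x**2 + 2*x*y + 36*x - 2*y**2 - 6*y - 54.
  f_y = x**2 - 4*x*y - 6*x + 3*y**2 + 14*y + 9.
Scan x_0 ∈ {−4, ..., 4}. For each x_0, f_y(x_0, y) is a polynomial in y; find its integer roots y ∈ {−4, ..., 4}, then test f_x and f at those candidates.
  x = -4: f_y(-4, y) = 3*y**2 + 30*y + 49; no integer root y with |y| ≤ 4.
  x = -3: f_y(-3, y) = 3*y**2 + 26*y + 36; no integer root y with |y| ≤ 4.
  x = -2: f_y(-2, y) = 3*y**2 + 22*y + 25; no integer root y with |y| ≤ 4.
  x = -1: f_y(-1, y) = 3*y**2 + 18*y + 16; no integer root y with |y| ≤ 4.
  x = 0: f_y(0, y) = 3*y**2 + 14*y + 9; no integer root y with |y| ≤ 4.
  x = 1: f_y(1, y) = 3*y**2 + 10*y + 4; no integer root y with |y| ≤ 4.
  x = 2: f_y(2, y) = 3*y**2 + 6*y + 1; no integer root y with |y| ≤ 4.
  x = 3: f_y(3, y) = 3*y**2 + 2*y; vanishes at y ∈ {0}. (3, 0): f_x = 0, f = 0 — SINGULAR.
  x = 4: f_y(4, y) = 3*y**2 - 2*y + 1; no integer root y with |y| ≤ 4.
Only singular point on the grid: (3, 0).
Classify: substitute x = 3 + u, y = 0 + v and expand: f = -2*u**3 + u**2*v - 2*u*v**2 + v**3 + v**2.
No constant or linear terms (consistent with a singular point). Quadratic part: v**2. Cubic part: -2*u**3 + u**2*v - 2*u*v**2 + v**3.
The quadratic part v**2 is a perfect square, so there is a single (double) tangent line v = 0, i.e. y = 0. Restricting the cubic part to that line (v = 0) leaves -2*u**3 ≠ 0, so f is not divisible by v and the branch is v² ≈ 2*u**3 to lowest order — this is a cusp.
Classification: cusp.
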